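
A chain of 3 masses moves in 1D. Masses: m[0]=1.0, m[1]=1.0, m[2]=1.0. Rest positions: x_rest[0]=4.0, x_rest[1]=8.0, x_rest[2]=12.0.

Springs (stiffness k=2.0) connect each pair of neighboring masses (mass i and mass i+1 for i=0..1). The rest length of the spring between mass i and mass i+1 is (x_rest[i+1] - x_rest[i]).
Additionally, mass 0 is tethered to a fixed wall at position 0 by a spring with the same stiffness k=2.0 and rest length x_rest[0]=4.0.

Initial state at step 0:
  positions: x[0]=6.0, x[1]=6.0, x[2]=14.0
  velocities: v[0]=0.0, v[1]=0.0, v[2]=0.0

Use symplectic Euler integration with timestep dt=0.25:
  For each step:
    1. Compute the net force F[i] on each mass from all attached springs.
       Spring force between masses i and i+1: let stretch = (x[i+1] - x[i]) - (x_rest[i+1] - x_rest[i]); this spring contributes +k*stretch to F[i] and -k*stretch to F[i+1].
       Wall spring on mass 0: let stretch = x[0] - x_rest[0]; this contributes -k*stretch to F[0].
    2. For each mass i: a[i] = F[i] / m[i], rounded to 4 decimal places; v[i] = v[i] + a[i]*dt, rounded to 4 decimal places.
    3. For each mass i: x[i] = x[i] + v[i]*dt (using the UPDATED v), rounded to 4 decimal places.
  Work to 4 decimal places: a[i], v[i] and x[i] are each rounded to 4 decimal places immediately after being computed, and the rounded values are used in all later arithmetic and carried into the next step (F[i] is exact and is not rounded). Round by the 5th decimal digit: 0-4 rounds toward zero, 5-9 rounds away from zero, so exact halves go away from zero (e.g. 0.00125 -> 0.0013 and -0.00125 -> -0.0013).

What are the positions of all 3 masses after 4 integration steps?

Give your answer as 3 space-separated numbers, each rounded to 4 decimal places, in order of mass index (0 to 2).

Step 0: x=[6.0000 6.0000 14.0000] v=[0.0000 0.0000 0.0000]
Step 1: x=[5.2500 7.0000 13.5000] v=[-3.0000 4.0000 -2.0000]
Step 2: x=[4.0625 8.5938 12.6875] v=[-4.7500 6.3750 -3.2500]
Step 3: x=[2.9336 10.1329 11.8633] v=[-4.5156 6.1562 -3.2969]
Step 4: x=[2.3379 10.9884 11.3228] v=[-2.3828 3.4218 -2.1621]

Answer: 2.3379 10.9884 11.3228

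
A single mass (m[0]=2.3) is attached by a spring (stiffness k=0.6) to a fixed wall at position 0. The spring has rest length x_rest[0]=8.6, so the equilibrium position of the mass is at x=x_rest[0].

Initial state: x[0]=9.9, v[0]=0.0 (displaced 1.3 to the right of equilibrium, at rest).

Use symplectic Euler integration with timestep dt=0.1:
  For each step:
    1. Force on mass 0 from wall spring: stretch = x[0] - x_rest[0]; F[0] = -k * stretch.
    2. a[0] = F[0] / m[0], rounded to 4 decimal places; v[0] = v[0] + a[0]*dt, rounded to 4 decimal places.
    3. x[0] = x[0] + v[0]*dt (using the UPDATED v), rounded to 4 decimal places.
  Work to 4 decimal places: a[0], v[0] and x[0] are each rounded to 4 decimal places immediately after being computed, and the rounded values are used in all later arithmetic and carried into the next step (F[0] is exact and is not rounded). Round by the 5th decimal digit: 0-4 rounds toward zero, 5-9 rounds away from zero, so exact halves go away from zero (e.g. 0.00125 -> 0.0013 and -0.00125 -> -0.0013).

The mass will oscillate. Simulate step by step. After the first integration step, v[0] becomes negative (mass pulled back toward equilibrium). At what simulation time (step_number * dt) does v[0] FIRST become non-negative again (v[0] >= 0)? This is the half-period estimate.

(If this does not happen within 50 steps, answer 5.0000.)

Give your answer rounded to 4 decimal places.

Step 0: x=[9.9000] v=[0.0000]
Step 1: x=[9.8966] v=[-0.0339]
Step 2: x=[9.8898] v=[-0.0677]
Step 3: x=[9.8797] v=[-0.1014]
Step 4: x=[9.8662] v=[-0.1348]
Step 5: x=[9.8494] v=[-0.1678]
Step 6: x=[9.8294] v=[-0.2004]
Step 7: x=[9.8062] v=[-0.2325]
Step 8: x=[9.7798] v=[-0.2640]
Step 9: x=[9.7503] v=[-0.2948]
Step 10: x=[9.7178] v=[-0.3248]
Step 11: x=[9.6824] v=[-0.3540]
Step 12: x=[9.6442] v=[-0.3822]
Step 13: x=[9.6033] v=[-0.4094]
Step 14: x=[9.5597] v=[-0.4356]
Step 15: x=[9.5136] v=[-0.4606]
Step 16: x=[9.4652] v=[-0.4844]
Step 17: x=[9.4145] v=[-0.5070]
Step 18: x=[9.3617] v=[-0.5283]
Step 19: x=[9.3069] v=[-0.5482]
Step 20: x=[9.2502] v=[-0.5666]
Step 21: x=[9.1918] v=[-0.5836]
Step 22: x=[9.1319] v=[-0.5990]
Step 23: x=[9.0706] v=[-0.6129]
Step 24: x=[9.0081] v=[-0.6252]
Step 25: x=[8.9445] v=[-0.6359]
Step 26: x=[8.8800] v=[-0.6449]
Step 27: x=[8.8148] v=[-0.6522]
Step 28: x=[8.7490] v=[-0.6578]
Step 29: x=[8.6828] v=[-0.6617]
Step 30: x=[8.6164] v=[-0.6639]
Step 31: x=[8.5500] v=[-0.6643]
Step 32: x=[8.4837] v=[-0.6630]
Step 33: x=[8.4177] v=[-0.6600]
Step 34: x=[8.3522] v=[-0.6552]
Step 35: x=[8.2873] v=[-0.6487]
Step 36: x=[8.2233] v=[-0.6405]
Step 37: x=[8.1602] v=[-0.6307]
Step 38: x=[8.0983] v=[-0.6192]
Step 39: x=[8.0377] v=[-0.6061]
Step 40: x=[7.9786] v=[-0.5914]
Step 41: x=[7.9211] v=[-0.5752]
Step 42: x=[7.8654] v=[-0.5575]
Step 43: x=[7.8116] v=[-0.5383]
Step 44: x=[7.7598] v=[-0.5177]
Step 45: x=[7.7102] v=[-0.4958]
Step 46: x=[7.6629] v=[-0.4726]
Step 47: x=[7.6181] v=[-0.4482]
Step 48: x=[7.5758] v=[-0.4226]
Step 49: x=[7.5362] v=[-0.3959]
Step 50: x=[7.4994] v=[-0.3682]
v[0] did not become non-negative within 50 steps; using fallback time=5.0000

Answer: 5.0000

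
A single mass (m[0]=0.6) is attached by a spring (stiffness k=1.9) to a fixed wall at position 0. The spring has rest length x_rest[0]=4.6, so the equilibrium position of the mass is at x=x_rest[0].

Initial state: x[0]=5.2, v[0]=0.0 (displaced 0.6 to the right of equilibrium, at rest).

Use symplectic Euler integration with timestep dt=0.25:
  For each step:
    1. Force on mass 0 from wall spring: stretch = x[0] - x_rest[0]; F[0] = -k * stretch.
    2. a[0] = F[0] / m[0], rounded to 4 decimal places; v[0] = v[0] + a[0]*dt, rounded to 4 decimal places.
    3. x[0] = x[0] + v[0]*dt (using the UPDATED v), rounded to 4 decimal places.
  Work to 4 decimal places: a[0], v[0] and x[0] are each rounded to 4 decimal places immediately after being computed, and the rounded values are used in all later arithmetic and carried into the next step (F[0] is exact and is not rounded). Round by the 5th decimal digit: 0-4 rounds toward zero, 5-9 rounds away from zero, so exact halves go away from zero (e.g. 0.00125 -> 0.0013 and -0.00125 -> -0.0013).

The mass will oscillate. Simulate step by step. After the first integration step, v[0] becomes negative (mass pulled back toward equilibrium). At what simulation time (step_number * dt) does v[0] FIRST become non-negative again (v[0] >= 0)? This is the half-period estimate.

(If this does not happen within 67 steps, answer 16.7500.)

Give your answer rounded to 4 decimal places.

Step 0: x=[5.2000] v=[0.0000]
Step 1: x=[5.0813] v=[-0.4750]
Step 2: x=[4.8673] v=[-0.8560]
Step 3: x=[4.6004] v=[-1.0676]
Step 4: x=[4.3334] v=[-1.0679]
Step 5: x=[4.1192] v=[-0.8569]
Step 6: x=[4.0001] v=[-0.4763]
Step 7: x=[3.9998] v=[-0.0014]
Step 8: x=[4.1183] v=[0.4738]
First v>=0 after going negative at step 8, time=2.0000

Answer: 2.0000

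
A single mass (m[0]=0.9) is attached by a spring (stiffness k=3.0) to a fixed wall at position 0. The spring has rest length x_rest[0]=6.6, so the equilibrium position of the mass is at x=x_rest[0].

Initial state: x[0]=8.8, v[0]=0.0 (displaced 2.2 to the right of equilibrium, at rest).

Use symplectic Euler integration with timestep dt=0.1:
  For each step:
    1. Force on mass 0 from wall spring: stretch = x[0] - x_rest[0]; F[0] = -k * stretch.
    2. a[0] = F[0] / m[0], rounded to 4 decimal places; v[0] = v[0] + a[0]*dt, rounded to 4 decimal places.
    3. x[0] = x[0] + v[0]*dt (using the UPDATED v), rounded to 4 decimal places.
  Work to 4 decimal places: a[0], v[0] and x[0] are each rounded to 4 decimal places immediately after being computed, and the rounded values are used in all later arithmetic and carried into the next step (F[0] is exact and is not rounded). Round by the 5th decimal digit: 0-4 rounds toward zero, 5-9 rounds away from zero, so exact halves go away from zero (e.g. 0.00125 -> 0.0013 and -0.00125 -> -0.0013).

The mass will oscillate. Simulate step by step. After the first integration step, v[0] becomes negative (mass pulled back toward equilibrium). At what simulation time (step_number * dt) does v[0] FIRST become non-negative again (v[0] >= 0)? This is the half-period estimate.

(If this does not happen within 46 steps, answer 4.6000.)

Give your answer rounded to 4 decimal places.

Step 0: x=[8.8000] v=[0.0000]
Step 1: x=[8.7267] v=[-0.7333]
Step 2: x=[8.5825] v=[-1.4422]
Step 3: x=[8.3722] v=[-2.1030]
Step 4: x=[8.1028] v=[-2.6937]
Step 5: x=[7.7833] v=[-3.1946]
Step 6: x=[7.4244] v=[-3.5890]
Step 7: x=[7.0380] v=[-3.8638]
Step 8: x=[6.6370] v=[-4.0098]
Step 9: x=[6.2348] v=[-4.0221]
Step 10: x=[5.8448] v=[-3.9004]
Step 11: x=[5.4799] v=[-3.6487]
Step 12: x=[5.1524] v=[-3.2753]
Step 13: x=[4.8731] v=[-2.7928]
Step 14: x=[4.6514] v=[-2.2172]
Step 15: x=[4.4946] v=[-1.5677]
Step 16: x=[4.4080] v=[-0.8659]
Step 17: x=[4.3945] v=[-0.1352]
Step 18: x=[4.4545] v=[0.6000]
First v>=0 after going negative at step 18, time=1.8000

Answer: 1.8000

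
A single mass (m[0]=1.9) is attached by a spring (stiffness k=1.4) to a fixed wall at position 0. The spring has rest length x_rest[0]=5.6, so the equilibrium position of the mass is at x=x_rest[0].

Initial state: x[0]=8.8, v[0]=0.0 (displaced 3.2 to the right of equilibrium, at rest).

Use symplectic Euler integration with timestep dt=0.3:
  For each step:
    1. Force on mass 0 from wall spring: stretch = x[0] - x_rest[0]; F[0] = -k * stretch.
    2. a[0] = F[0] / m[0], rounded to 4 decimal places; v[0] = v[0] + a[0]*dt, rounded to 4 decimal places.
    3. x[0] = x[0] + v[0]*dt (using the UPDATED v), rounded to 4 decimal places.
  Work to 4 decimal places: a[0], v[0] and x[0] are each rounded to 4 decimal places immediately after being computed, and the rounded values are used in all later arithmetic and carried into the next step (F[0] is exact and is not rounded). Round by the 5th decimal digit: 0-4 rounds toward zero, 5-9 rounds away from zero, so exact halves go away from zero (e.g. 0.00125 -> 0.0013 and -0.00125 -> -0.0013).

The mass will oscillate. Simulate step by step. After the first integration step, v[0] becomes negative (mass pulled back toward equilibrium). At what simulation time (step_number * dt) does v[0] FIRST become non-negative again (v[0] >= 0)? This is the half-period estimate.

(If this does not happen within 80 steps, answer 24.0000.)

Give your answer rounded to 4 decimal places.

Step 0: x=[8.8000] v=[0.0000]
Step 1: x=[8.5878] v=[-0.7074]
Step 2: x=[8.1774] v=[-1.3679]
Step 3: x=[7.5961] v=[-1.9376]
Step 4: x=[6.8825] v=[-2.3788]
Step 5: x=[6.0838] v=[-2.6623]
Step 6: x=[5.2530] v=[-2.7693]
Step 7: x=[4.4452] v=[-2.6926]
Step 8: x=[3.7140] v=[-2.4373]
Step 9: x=[3.1079] v=[-2.0204]
Step 10: x=[2.6671] v=[-1.4695]
Step 11: x=[2.4207] v=[-0.8212]
Step 12: x=[2.3852] v=[-0.1184]
Step 13: x=[2.5629] v=[0.5922]
First v>=0 after going negative at step 13, time=3.9000

Answer: 3.9000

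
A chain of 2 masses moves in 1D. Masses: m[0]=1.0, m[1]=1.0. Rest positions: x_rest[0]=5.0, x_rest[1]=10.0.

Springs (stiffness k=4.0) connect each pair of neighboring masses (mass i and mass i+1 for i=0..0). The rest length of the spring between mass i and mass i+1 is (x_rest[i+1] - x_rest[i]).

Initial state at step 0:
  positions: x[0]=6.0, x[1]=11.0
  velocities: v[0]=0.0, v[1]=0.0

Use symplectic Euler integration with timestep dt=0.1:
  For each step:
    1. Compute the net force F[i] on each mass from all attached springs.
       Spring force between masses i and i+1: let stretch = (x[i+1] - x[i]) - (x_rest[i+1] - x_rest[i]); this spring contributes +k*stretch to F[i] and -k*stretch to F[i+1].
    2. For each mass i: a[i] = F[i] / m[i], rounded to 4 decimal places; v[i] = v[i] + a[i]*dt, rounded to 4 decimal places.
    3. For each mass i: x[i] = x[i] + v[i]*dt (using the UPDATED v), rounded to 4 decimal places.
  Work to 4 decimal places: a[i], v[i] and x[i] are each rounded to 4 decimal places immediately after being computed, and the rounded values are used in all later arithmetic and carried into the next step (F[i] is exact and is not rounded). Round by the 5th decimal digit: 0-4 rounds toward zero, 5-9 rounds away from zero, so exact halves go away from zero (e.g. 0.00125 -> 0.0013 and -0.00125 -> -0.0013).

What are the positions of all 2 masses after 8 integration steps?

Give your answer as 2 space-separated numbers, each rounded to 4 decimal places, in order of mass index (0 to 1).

Answer: 6.0000 11.0000

Derivation:
Step 0: x=[6.0000 11.0000] v=[0.0000 0.0000]
Step 1: x=[6.0000 11.0000] v=[0.0000 0.0000]
Step 2: x=[6.0000 11.0000] v=[0.0000 0.0000]
Step 3: x=[6.0000 11.0000] v=[0.0000 0.0000]
Step 4: x=[6.0000 11.0000] v=[0.0000 0.0000]
Step 5: x=[6.0000 11.0000] v=[0.0000 0.0000]
Step 6: x=[6.0000 11.0000] v=[0.0000 0.0000]
Step 7: x=[6.0000 11.0000] v=[0.0000 0.0000]
Step 8: x=[6.0000 11.0000] v=[0.0000 0.0000]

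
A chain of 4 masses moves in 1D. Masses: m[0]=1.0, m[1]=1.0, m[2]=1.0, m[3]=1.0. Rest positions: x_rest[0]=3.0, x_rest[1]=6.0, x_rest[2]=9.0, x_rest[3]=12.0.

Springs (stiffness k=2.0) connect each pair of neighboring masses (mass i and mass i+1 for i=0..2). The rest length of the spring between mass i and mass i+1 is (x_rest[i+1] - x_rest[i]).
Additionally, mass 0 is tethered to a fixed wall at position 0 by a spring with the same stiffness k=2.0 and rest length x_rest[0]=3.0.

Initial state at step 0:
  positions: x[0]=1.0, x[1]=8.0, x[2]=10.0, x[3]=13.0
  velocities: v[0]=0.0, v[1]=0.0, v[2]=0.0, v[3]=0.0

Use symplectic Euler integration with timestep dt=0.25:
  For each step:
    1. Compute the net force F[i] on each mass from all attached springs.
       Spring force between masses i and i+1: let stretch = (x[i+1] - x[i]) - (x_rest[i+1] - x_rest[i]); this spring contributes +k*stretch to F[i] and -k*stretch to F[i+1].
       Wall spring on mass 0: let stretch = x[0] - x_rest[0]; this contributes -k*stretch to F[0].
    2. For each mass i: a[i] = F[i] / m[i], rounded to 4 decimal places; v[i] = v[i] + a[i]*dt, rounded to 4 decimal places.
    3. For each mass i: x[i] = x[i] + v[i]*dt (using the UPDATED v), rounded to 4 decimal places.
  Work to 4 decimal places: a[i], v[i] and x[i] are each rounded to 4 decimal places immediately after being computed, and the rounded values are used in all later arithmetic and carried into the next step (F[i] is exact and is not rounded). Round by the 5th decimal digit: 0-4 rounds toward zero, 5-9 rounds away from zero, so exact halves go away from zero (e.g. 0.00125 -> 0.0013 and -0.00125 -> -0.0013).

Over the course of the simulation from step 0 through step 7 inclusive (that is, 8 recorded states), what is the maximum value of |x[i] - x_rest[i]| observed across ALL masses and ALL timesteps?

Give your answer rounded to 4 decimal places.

Answer: 2.4064

Derivation:
Step 0: x=[1.0000 8.0000 10.0000 13.0000] v=[0.0000 0.0000 0.0000 0.0000]
Step 1: x=[1.7500 7.3750 10.1250 13.0000] v=[3.0000 -2.5000 0.5000 0.0000]
Step 2: x=[2.9844 6.3906 10.2656 13.0156] v=[4.9375 -3.9375 0.5625 0.0625]
Step 3: x=[4.2715 5.4648 10.2656 13.0625] v=[5.1484 -3.7031 0.0000 0.1875]
Step 4: x=[5.1738 4.9900 10.0151 13.1348] v=[3.6093 -1.8994 -1.0020 0.2891]
Step 5: x=[5.4064 5.1663 9.5264 13.1921] v=[0.9305 0.7051 -1.9547 0.2293]
Step 6: x=[4.9332 5.9176 8.9509 13.1662] v=[-1.8928 3.0052 -2.3019 -0.1036]
Step 7: x=[3.9664 6.9250 8.5232 12.9884] v=[-3.8672 4.0297 -1.7109 -0.7113]
Max displacement = 2.4064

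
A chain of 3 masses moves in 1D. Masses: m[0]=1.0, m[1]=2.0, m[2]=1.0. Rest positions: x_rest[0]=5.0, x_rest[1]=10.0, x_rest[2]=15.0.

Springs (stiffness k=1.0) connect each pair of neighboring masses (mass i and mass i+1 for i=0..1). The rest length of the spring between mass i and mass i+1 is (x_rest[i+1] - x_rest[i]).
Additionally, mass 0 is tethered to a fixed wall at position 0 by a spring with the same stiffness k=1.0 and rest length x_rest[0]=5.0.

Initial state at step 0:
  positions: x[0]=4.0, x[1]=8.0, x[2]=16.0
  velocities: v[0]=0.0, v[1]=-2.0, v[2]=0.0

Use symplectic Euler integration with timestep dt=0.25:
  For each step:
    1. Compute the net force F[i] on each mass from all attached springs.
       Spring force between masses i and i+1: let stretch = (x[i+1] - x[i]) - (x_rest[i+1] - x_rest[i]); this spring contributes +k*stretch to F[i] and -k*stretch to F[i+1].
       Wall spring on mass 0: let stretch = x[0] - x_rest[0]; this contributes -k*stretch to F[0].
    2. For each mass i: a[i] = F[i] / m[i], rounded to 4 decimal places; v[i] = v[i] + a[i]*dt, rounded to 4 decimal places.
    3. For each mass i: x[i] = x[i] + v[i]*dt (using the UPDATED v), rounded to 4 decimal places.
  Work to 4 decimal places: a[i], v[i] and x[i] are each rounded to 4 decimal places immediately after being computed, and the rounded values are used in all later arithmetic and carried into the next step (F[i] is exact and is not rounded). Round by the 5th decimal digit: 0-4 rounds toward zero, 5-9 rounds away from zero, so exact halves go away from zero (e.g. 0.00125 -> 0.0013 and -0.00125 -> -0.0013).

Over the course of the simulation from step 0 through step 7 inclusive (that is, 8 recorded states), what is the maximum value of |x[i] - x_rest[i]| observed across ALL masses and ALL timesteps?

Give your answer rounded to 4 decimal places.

Step 0: x=[4.0000 8.0000 16.0000] v=[0.0000 -2.0000 0.0000]
Step 1: x=[4.0000 7.6250 15.8125] v=[0.0000 -1.5000 -0.7500]
Step 2: x=[3.9766 7.3926 15.4258] v=[-0.0938 -0.9297 -1.5469]
Step 3: x=[3.9181 7.3045 14.8495] v=[-0.2340 -0.3526 -2.3052]
Step 4: x=[3.8264 7.3463 14.1141] v=[-0.3669 0.1672 -2.9415]
Step 5: x=[3.7155 7.4896 13.2682] v=[-0.4435 0.5732 -3.3835]
Step 6: x=[3.6083 7.6956 12.3737] v=[-0.4289 0.8238 -3.5782]
Step 7: x=[3.5310 7.9200 11.4993] v=[-0.3092 0.8977 -3.4977]
Max displacement = 3.5007

Answer: 3.5007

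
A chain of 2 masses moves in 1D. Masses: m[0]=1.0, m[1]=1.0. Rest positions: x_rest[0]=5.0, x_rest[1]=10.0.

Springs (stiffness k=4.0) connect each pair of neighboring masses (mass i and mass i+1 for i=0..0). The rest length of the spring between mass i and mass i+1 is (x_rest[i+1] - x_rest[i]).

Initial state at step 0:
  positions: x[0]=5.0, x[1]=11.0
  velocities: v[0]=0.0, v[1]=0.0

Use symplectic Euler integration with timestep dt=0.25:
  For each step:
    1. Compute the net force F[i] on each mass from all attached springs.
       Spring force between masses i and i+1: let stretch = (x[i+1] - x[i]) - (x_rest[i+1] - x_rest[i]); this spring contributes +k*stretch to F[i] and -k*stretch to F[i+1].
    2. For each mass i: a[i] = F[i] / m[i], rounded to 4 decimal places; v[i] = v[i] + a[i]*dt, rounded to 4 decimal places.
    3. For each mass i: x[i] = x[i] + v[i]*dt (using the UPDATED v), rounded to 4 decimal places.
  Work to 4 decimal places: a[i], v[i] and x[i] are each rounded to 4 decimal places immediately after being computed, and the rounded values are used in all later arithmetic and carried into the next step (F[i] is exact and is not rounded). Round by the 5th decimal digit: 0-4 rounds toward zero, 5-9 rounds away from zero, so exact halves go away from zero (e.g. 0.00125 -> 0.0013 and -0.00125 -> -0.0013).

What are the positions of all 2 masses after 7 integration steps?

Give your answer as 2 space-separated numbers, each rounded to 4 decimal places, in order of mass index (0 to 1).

Step 0: x=[5.0000 11.0000] v=[0.0000 0.0000]
Step 1: x=[5.2500 10.7500] v=[1.0000 -1.0000]
Step 2: x=[5.6250 10.3750] v=[1.5000 -1.5000]
Step 3: x=[5.9375 10.0625] v=[1.2500 -1.2500]
Step 4: x=[6.0313 9.9688] v=[0.3750 -0.3750]
Step 5: x=[5.8594 10.1407] v=[-0.6875 0.6875]
Step 6: x=[5.5079 10.4923] v=[-1.4062 1.4062]
Step 7: x=[5.1525 10.8478] v=[-1.4218 1.4218]

Answer: 5.1525 10.8478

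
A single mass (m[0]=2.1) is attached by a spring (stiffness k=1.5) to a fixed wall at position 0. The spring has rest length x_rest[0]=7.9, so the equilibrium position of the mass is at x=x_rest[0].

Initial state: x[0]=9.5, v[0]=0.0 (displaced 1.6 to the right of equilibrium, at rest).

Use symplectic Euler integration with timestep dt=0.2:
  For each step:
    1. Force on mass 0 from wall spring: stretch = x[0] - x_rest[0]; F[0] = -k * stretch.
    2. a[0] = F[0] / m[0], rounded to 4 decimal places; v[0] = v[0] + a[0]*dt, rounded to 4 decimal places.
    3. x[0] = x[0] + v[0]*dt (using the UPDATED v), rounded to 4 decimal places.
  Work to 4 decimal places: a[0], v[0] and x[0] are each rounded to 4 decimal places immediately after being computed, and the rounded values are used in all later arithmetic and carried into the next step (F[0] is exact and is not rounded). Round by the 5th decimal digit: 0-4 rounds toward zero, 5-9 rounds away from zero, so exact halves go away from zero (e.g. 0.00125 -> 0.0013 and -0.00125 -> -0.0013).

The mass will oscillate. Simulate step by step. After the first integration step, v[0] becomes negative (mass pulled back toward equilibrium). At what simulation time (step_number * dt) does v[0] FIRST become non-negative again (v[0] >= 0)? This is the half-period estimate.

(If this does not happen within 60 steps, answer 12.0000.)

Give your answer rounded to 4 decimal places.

Answer: 3.8000

Derivation:
Step 0: x=[9.5000] v=[0.0000]
Step 1: x=[9.4543] v=[-0.2286]
Step 2: x=[9.3642] v=[-0.4506]
Step 3: x=[9.2322] v=[-0.6598]
Step 4: x=[9.0622] v=[-0.8501]
Step 5: x=[8.8590] v=[-1.0161]
Step 6: x=[8.6284] v=[-1.1531]
Step 7: x=[8.3770] v=[-1.2572]
Step 8: x=[8.1119] v=[-1.3253]
Step 9: x=[7.8408] v=[-1.3556]
Step 10: x=[7.5714] v=[-1.3471]
Step 11: x=[7.3114] v=[-1.3002]
Step 12: x=[7.0682] v=[-1.2161]
Step 13: x=[6.8487] v=[-1.0973]
Step 14: x=[6.6593] v=[-0.9471]
Step 15: x=[6.5053] v=[-0.7699]
Step 16: x=[6.3912] v=[-0.5707]
Step 17: x=[6.3202] v=[-0.3552]
Step 18: x=[6.2943] v=[-0.1295]
Step 19: x=[6.3143] v=[0.0999]
First v>=0 after going negative at step 19, time=3.8000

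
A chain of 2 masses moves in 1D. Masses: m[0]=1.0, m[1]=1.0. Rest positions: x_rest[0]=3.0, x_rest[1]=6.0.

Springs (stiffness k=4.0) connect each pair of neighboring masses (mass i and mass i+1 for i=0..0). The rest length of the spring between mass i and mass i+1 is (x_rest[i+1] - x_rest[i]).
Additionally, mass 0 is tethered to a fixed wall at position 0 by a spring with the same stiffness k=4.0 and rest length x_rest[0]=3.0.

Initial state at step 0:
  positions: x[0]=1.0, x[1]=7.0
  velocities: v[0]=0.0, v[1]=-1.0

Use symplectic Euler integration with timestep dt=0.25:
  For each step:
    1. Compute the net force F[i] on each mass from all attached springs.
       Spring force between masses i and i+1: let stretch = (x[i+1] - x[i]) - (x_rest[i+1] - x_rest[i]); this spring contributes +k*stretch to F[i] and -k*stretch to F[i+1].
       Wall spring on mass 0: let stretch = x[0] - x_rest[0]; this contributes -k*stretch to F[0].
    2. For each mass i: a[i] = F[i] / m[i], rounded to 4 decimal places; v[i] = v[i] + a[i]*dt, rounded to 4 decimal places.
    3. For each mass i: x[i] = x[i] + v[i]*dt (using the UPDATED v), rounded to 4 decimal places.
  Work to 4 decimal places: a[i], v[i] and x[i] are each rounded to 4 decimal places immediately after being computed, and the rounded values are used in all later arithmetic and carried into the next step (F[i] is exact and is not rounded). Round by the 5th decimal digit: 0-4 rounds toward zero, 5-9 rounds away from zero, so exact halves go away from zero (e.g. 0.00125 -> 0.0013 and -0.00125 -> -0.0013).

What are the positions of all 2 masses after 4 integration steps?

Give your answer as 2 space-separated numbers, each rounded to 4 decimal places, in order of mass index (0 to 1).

Step 0: x=[1.0000 7.0000] v=[0.0000 -1.0000]
Step 1: x=[2.2500 6.0000] v=[5.0000 -4.0000]
Step 2: x=[3.8750 4.8125] v=[6.5000 -4.7500]
Step 3: x=[4.7656 4.1406] v=[3.5625 -2.6875]
Step 4: x=[4.3086 4.3750] v=[-1.8281 0.9375]

Answer: 4.3086 4.3750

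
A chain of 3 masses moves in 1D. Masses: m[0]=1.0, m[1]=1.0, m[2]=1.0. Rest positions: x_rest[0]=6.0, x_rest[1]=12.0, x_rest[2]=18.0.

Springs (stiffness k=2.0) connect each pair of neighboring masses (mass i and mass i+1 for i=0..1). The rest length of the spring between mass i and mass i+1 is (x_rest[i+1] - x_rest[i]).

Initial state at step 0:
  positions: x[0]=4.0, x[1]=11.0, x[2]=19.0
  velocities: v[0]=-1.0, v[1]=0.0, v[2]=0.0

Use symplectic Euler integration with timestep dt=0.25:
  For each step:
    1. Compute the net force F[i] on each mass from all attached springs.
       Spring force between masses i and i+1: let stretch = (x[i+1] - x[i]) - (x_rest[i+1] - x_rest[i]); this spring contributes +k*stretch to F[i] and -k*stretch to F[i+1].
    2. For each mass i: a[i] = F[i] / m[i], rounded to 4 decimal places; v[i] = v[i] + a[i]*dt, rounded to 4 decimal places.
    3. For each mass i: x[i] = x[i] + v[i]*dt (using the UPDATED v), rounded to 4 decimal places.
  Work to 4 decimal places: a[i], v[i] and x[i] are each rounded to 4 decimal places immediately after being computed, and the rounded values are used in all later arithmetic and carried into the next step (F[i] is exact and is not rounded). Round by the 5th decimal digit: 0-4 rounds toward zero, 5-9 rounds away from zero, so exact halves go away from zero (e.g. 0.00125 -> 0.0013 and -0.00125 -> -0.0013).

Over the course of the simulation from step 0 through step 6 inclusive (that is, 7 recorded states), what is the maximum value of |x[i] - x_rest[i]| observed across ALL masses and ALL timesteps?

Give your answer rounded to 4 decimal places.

Step 0: x=[4.0000 11.0000 19.0000] v=[-1.0000 0.0000 0.0000]
Step 1: x=[3.8750 11.1250 18.7500] v=[-0.5000 0.5000 -1.0000]
Step 2: x=[3.9063 11.2969 18.2969] v=[0.1250 0.6875 -1.8125]
Step 3: x=[4.1114 11.4200 17.7188] v=[0.8203 0.4922 -2.3125]
Step 4: x=[4.4801 11.4168 17.1033] v=[1.4746 -0.0127 -2.4619]
Step 5: x=[4.9659 11.2574 16.5270] v=[1.9430 -0.6378 -2.3052]
Step 6: x=[5.4881 10.9702 16.0420] v=[2.0888 -1.1488 -1.9400]
Max displacement = 2.1250

Answer: 2.1250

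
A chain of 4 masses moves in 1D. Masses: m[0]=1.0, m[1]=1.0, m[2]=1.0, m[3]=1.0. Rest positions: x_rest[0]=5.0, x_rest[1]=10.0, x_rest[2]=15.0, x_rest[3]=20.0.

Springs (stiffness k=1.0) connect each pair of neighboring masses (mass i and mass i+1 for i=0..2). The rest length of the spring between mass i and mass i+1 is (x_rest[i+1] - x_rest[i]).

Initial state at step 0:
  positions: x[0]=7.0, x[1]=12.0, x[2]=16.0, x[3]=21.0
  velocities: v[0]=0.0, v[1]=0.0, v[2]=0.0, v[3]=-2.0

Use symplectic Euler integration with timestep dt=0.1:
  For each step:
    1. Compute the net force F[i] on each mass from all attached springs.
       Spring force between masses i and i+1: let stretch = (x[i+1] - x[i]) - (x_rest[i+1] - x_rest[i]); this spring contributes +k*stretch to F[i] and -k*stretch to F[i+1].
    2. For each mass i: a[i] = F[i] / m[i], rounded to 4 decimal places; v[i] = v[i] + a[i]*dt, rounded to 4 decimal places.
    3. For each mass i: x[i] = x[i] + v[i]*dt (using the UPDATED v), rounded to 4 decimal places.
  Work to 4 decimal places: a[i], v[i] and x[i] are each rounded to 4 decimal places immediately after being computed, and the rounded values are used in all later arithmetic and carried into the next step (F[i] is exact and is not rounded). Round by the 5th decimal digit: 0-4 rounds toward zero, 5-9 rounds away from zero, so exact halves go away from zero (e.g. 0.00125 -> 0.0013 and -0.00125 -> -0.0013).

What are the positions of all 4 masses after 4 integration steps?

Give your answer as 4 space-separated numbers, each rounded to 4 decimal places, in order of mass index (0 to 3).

Answer: 6.9985 11.9043 16.0760 20.2213

Derivation:
Step 0: x=[7.0000 12.0000 16.0000 21.0000] v=[0.0000 0.0000 0.0000 -2.0000]
Step 1: x=[7.0000 11.9900 16.0100 20.8000] v=[0.0000 -0.1000 0.1000 -2.0000]
Step 2: x=[6.9999 11.9703 16.0277 20.6021] v=[-0.0010 -0.1970 0.1770 -1.9790]
Step 3: x=[6.9995 11.9415 16.0506 20.4085] v=[-0.0040 -0.2883 0.2287 -1.9364]
Step 4: x=[6.9985 11.9043 16.0760 20.2213] v=[-0.0098 -0.3716 0.2536 -1.8722]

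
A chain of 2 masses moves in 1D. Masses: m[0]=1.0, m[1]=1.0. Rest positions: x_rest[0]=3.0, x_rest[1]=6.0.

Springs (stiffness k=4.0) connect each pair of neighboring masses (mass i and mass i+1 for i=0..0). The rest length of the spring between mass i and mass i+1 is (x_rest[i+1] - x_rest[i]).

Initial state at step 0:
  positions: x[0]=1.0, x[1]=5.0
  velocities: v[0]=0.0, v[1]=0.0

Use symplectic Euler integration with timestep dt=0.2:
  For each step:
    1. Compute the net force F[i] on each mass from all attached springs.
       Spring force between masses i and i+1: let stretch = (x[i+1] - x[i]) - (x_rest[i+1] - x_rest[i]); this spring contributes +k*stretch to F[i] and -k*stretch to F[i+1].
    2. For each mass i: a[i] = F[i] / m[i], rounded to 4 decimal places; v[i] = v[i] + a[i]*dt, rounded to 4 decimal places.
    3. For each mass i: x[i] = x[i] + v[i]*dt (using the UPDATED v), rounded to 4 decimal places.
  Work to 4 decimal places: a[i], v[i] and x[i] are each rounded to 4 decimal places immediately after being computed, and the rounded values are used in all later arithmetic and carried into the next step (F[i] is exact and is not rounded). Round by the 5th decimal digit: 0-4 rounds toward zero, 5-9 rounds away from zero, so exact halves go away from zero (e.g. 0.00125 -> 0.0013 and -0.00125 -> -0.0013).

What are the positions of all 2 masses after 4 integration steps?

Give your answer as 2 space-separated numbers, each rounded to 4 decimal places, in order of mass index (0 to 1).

Step 0: x=[1.0000 5.0000] v=[0.0000 0.0000]
Step 1: x=[1.1600 4.8400] v=[0.8000 -0.8000]
Step 2: x=[1.4288 4.5712] v=[1.3440 -1.3440]
Step 3: x=[1.7204 4.2796] v=[1.4579 -1.4579]
Step 4: x=[1.9415 4.0585] v=[1.1053 -1.1053]

Answer: 1.9415 4.0585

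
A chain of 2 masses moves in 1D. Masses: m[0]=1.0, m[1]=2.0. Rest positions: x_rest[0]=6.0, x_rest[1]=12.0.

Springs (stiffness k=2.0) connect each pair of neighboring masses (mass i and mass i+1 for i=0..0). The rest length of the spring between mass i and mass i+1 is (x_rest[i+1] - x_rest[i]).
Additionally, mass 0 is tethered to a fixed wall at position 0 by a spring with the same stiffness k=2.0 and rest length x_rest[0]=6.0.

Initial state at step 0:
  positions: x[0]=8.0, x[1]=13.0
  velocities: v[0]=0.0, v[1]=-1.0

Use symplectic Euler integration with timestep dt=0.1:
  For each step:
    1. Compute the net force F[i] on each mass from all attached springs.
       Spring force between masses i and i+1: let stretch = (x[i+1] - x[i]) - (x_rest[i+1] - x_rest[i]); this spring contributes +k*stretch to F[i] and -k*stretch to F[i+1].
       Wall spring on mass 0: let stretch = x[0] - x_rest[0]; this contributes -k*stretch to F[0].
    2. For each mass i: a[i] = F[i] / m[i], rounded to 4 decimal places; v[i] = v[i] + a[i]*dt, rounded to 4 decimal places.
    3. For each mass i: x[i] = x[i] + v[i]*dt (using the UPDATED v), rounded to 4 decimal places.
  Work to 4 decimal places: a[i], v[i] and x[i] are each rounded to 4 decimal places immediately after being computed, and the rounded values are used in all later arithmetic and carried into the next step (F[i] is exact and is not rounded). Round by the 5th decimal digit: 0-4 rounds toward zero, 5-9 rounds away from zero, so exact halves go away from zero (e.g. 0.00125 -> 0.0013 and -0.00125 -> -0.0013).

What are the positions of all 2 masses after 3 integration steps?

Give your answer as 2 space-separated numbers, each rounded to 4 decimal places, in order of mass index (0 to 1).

Answer: 7.6450 12.7605

Derivation:
Step 0: x=[8.0000 13.0000] v=[0.0000 -1.0000]
Step 1: x=[7.9400 12.9100] v=[-0.6000 -0.9000]
Step 2: x=[7.8206 12.8303] v=[-1.1940 -0.7970]
Step 3: x=[7.6450 12.7605] v=[-1.7562 -0.6980]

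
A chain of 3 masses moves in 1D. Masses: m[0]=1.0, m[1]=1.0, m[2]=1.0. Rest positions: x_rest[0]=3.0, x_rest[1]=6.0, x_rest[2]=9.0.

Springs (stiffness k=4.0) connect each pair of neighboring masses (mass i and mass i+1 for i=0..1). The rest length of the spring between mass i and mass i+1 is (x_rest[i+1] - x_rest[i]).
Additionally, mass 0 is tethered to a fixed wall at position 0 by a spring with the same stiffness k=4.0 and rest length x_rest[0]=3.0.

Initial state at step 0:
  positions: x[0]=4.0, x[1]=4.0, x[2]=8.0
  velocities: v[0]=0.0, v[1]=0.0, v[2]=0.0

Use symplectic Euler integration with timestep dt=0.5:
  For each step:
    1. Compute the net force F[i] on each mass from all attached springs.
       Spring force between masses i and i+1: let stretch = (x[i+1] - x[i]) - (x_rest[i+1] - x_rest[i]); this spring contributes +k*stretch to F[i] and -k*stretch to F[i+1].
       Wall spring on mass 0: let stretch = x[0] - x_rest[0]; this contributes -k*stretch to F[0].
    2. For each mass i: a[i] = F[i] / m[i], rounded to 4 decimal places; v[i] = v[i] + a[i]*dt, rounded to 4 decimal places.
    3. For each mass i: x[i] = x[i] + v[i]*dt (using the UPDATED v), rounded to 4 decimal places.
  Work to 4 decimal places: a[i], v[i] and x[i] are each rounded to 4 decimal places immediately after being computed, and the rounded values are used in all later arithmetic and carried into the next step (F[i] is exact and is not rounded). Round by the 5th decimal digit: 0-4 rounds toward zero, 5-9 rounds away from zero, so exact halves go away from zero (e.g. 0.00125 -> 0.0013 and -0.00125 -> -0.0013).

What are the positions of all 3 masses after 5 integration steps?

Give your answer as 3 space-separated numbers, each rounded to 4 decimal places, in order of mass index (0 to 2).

Answer: 6.0000 4.0000 11.0000

Derivation:
Step 0: x=[4.0000 4.0000 8.0000] v=[0.0000 0.0000 0.0000]
Step 1: x=[0.0000 8.0000 7.0000] v=[-8.0000 8.0000 -2.0000]
Step 2: x=[4.0000 3.0000 10.0000] v=[8.0000 -10.0000 6.0000]
Step 3: x=[3.0000 6.0000 9.0000] v=[-2.0000 6.0000 -2.0000]
Step 4: x=[2.0000 9.0000 8.0000] v=[-2.0000 6.0000 -2.0000]
Step 5: x=[6.0000 4.0000 11.0000] v=[8.0000 -10.0000 6.0000]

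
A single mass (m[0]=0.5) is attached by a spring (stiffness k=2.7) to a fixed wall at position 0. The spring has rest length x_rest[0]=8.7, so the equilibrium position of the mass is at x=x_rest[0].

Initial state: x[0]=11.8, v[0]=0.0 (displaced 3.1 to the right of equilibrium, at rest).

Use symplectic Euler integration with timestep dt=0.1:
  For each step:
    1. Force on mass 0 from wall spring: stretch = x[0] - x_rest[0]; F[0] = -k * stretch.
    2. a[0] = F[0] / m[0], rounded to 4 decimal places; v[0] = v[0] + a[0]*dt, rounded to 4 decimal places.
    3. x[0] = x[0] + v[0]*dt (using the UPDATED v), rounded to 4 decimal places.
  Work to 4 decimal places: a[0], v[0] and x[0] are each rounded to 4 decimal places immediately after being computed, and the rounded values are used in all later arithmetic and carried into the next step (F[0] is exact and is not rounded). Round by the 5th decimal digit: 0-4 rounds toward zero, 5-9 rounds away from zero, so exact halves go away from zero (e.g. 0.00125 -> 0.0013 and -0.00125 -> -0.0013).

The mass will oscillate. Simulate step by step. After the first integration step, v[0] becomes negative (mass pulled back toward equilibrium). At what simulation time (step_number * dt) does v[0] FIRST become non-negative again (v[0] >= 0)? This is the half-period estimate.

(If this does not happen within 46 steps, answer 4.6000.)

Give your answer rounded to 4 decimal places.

Answer: 1.4000

Derivation:
Step 0: x=[11.8000] v=[0.0000]
Step 1: x=[11.6326] v=[-1.6740]
Step 2: x=[11.3068] v=[-3.2576]
Step 3: x=[10.8403] v=[-4.6653]
Step 4: x=[10.2582] v=[-5.8211]
Step 5: x=[9.5920] v=[-6.6625]
Step 6: x=[8.8776] v=[-7.1442]
Step 7: x=[8.1536] v=[-7.2401]
Step 8: x=[7.4591] v=[-6.9450]
Step 9: x=[6.8316] v=[-6.2749]
Step 10: x=[6.3050] v=[-5.2660]
Step 11: x=[5.9077] v=[-3.9727]
Step 12: x=[5.6612] v=[-2.4649]
Step 13: x=[5.5788] v=[-0.8240]
Step 14: x=[5.6650] v=[0.8615]
First v>=0 after going negative at step 14, time=1.4000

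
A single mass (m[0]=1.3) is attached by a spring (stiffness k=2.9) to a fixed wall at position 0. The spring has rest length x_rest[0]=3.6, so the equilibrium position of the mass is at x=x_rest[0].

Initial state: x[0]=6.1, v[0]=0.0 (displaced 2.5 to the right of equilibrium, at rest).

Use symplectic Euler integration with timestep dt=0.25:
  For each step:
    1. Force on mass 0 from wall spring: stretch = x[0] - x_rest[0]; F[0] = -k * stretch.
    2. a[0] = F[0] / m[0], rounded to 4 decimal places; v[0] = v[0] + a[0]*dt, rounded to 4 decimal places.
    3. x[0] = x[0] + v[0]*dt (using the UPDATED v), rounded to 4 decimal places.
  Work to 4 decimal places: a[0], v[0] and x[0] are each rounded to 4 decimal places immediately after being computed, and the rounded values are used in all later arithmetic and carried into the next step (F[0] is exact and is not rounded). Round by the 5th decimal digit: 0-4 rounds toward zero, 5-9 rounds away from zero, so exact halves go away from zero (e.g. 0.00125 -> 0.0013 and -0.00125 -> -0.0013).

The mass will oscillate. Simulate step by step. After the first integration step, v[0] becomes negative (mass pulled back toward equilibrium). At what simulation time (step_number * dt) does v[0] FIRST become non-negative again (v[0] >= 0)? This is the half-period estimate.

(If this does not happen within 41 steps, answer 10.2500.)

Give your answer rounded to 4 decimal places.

Step 0: x=[6.1000] v=[0.0000]
Step 1: x=[5.7515] v=[-1.3942]
Step 2: x=[5.1030] v=[-2.5941]
Step 3: x=[4.2449] v=[-3.4323]
Step 4: x=[3.2969] v=[-3.7920]
Step 5: x=[2.3912] v=[-3.6230]
Step 6: x=[1.6540] v=[-2.9489]
Step 7: x=[1.1881] v=[-1.8636]
Step 8: x=[1.0585] v=[-0.5185]
Step 9: x=[1.2832] v=[0.8989]
First v>=0 after going negative at step 9, time=2.2500

Answer: 2.2500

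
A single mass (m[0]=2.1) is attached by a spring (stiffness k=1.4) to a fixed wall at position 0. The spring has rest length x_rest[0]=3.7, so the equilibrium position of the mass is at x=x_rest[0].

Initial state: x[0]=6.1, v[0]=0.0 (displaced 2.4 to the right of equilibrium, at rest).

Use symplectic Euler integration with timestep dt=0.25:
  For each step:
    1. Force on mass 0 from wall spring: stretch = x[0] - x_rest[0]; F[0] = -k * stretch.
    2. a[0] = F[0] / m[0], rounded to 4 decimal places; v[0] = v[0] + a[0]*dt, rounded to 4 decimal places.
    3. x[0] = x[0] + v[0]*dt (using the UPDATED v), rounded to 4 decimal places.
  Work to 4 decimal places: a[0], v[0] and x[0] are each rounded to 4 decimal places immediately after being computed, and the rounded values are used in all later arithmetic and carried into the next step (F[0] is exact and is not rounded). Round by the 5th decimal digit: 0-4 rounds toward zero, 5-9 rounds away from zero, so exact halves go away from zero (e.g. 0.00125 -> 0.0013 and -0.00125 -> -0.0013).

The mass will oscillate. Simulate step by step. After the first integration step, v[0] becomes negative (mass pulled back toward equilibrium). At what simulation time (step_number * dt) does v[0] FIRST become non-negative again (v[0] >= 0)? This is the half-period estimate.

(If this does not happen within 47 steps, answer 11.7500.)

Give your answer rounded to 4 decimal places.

Answer: 4.0000

Derivation:
Step 0: x=[6.1000] v=[0.0000]
Step 1: x=[6.0000] v=[-0.4000]
Step 2: x=[5.8042] v=[-0.7833]
Step 3: x=[5.5207] v=[-1.1340]
Step 4: x=[5.1613] v=[-1.4375]
Step 5: x=[4.7410] v=[-1.6811]
Step 6: x=[4.2774] v=[-1.8546]
Step 7: x=[3.7897] v=[-1.9508]
Step 8: x=[3.2983] v=[-1.9658]
Step 9: x=[2.8236] v=[-1.8989]
Step 10: x=[2.3854] v=[-1.7528]
Step 11: x=[2.0020] v=[-1.5337]
Step 12: x=[1.6893] v=[-1.2507]
Step 13: x=[1.4604] v=[-0.9156]
Step 14: x=[1.3248] v=[-0.5423]
Step 15: x=[1.2882] v=[-0.1464]
Step 16: x=[1.3521] v=[0.2556]
First v>=0 after going negative at step 16, time=4.0000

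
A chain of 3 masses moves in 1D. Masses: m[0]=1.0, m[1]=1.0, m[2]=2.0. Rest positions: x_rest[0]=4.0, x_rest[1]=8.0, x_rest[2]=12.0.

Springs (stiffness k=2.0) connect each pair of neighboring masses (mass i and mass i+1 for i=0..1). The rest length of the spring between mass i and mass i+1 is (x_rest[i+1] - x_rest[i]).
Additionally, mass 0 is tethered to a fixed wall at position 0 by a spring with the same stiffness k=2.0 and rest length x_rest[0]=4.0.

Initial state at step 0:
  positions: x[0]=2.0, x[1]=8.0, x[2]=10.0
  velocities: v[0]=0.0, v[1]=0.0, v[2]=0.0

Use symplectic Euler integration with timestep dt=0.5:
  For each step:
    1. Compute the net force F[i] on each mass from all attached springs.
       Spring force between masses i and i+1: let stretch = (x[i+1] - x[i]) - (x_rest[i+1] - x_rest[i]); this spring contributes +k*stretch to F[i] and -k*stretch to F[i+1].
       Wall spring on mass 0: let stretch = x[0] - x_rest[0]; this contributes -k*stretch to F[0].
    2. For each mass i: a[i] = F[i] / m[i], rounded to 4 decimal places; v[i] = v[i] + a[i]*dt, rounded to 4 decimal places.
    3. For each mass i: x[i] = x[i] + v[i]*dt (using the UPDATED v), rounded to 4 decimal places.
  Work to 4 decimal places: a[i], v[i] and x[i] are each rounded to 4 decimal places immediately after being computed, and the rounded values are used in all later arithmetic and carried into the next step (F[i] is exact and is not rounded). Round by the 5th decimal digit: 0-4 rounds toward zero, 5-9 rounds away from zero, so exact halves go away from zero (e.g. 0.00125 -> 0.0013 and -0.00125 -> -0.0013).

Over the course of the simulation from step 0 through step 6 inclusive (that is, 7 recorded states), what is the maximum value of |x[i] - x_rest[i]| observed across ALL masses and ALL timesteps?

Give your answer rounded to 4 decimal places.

Step 0: x=[2.0000 8.0000 10.0000] v=[0.0000 0.0000 0.0000]
Step 1: x=[4.0000 6.0000 10.5000] v=[4.0000 -4.0000 1.0000]
Step 2: x=[5.0000 5.2500 10.8750] v=[2.0000 -1.5000 0.7500]
Step 3: x=[3.6250 7.1875 10.8438] v=[-2.7500 3.8750 -0.0625]
Step 4: x=[2.2188 9.1719 10.8985] v=[-2.8125 3.9688 0.1094]
Step 5: x=[3.1797 8.5431 11.5216] v=[1.9218 -1.2577 1.2461]
Step 6: x=[5.2325 6.7218 12.4001] v=[4.1055 -3.6426 1.7569]
Max displacement = 2.7500

Answer: 2.7500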